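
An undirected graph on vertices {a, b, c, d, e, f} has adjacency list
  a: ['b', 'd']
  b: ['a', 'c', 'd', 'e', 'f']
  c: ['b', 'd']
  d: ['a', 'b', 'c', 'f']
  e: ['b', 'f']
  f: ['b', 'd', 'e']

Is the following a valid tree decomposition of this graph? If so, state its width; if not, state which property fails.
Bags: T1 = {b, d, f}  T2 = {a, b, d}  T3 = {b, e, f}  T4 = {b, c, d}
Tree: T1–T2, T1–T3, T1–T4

Yes; width 2.

Vertex coverage: the bags together contain {a, b, c, d, e, f}, the full vertex set. Edge coverage: each edge of G has both endpoints in at least one bag. Running intersection: for every vertex, the bags containing it form a connected subtree. All three properties hold, so this is a valid tree decomposition of width max|bag| − 1 = 2, and hence tw(G) ≤ 2.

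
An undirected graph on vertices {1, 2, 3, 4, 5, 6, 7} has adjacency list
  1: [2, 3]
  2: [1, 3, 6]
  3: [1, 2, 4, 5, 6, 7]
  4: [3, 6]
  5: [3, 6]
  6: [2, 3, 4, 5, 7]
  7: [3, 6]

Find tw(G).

2

A width-2 tree decomposition is:
Bags: B1 = {3, 6, 7}  B2 = {2, 3, 6}  B3 = {1, 2, 3}  B4 = {3, 5, 6}  B5 = {3, 4, 6}
Tree: B1–B2, B2–B3, B1–B4, B2–B5
Every bag has size at most 3, so the width is 3 − 1 = 2 and tw(G) ≤ 2. Conversely, {1, 2, 3} is a clique of size 3, and the vertices of any clique must share a bag in every tree decomposition; so some bag has ≥ 3 vertices and tw(G) ≥ 2. Hence tw(G) = 2 exactly.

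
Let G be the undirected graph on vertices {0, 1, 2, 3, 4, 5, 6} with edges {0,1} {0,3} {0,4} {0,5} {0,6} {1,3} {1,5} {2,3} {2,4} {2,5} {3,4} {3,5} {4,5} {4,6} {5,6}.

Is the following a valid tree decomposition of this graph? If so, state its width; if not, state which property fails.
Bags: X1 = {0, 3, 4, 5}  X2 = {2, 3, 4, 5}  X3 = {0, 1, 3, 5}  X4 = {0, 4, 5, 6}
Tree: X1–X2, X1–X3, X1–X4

Yes; width 3.

Every vertex of G appears in some bag (union = {0, 1, 2, 3, 4, 5, 6}); every edge is covered by a bag; and for each vertex v the set of bags containing v is connected in the bag tree. The decomposition is therefore valid. The largest bag has 4 vertices, so the width is 3.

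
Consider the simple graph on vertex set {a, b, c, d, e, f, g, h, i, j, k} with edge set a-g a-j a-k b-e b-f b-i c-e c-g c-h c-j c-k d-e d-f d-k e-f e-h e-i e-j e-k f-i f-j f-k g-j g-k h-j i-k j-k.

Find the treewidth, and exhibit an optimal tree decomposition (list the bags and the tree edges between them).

Treewidth 3.
One optimal decomposition is:
Bags: B1 = {e, f, j, k}  B2 = {c, e, j, k}  B3 = {c, e, h, j}  B4 = {c, g, j, k}  B5 = {e, f, i, k}  B6 = {d, e, f, k}  B7 = {a, g, j, k}  B8 = {b, e, f, i}
Tree: B1–B2, B2–B3, B2–B4, B1–B5, B5–B6, B4–B7, B5–B8

Every bag has size at most 4, so the width is 4 − 1 = 3 and tw(G) ≤ 3. For the lower bound, the 4 vertices {c, e, h, j} are pairwise adjacent, and any tree decomposition puts a clique entirely inside one bag — forcing width ≥ 3. Combining the bounds, tw(G) = 3.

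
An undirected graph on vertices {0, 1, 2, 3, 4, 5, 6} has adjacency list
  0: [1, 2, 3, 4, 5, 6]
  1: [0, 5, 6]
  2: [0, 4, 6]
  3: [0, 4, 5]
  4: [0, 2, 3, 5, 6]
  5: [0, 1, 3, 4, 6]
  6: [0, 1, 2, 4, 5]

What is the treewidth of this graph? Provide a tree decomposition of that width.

The largest bag has 4 vertices, giving width 3; this decomposition certifies tw(G) ≤ 3. For the lower bound, the 4 vertices {0, 1, 5, 6} are pairwise adjacent, and any tree decomposition puts a clique entirely inside one bag — forcing width ≥ 3. The upper and lower bounds meet at 3, so that is the treewidth.

Treewidth 3.
Bags: B1 = {0, 1, 5, 6}  B2 = {0, 4, 5, 6}  B3 = {0, 2, 4, 6}  B4 = {0, 3, 4, 5}
Tree: B1–B2, B2–B3, B2–B4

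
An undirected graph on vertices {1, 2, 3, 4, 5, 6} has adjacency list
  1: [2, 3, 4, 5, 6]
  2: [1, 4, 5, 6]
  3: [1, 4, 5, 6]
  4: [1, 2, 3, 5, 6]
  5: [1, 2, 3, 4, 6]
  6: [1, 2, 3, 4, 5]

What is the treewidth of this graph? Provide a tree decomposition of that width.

Each bag holds 5 vertices, so the decomposition has width 4, which upper-bounds the treewidth. On the other hand G contains the 5-clique {1, 2, 4, 5, 6}. A clique must lie in a single bag of any decomposition, so no decomposition can have width below 4. Therefore the treewidth is 4.

Treewidth 4.
One optimal decomposition is:
Bags: B1 = {1, 2, 4, 5, 6}  B2 = {1, 3, 4, 5, 6}
Tree: B1–B2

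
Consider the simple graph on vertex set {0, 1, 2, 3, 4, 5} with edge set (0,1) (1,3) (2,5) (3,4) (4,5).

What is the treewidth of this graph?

1

A width-1 tree decomposition is:
Bags: B1 = {0, 1}  B2 = {1, 3}  B3 = {3, 4}  B4 = {4, 5}  B5 = {2, 5}
Tree: B1–B2, B2–B3, B3–B4, B4–B5
The largest bag has 2 vertices, giving width 1; this decomposition certifies tw(G) ≤ 1. Since G has at least one edge (e.g. 0–1), it is not an edgeless graph, so tw(G) ≥ 1. Hence tw(G) = 1 exactly.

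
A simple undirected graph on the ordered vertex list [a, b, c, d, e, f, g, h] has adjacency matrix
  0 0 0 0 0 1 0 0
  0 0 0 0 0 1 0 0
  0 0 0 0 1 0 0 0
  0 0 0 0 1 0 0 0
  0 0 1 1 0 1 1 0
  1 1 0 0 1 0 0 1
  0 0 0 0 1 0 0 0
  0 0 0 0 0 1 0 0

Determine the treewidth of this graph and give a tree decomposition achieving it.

Treewidth 1.
One optimal decomposition is:
Bags: B1 = {f, h}  B2 = {e, f}  B3 = {e, g}  B4 = {d, e}  B5 = {a, f}  B6 = {c, e}  B7 = {b, f}
Tree: B1–B2, B2–B3, B2–B4, B2–B5, B3–B6, B1–B7

Every bag has size at most 2, so the width is 2 − 1 = 1 and tw(G) ≤ 1. Since G has at least one edge (e.g. h–f), it is not an edgeless graph, so tw(G) ≥ 1. The upper and lower bounds meet at 1, so that is the treewidth.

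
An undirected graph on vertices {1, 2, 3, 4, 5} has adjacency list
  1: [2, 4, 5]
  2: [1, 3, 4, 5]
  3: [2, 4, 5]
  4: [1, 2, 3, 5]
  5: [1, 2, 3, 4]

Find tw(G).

3

A width-3 tree decomposition is:
Bags: B1 = {1, 2, 4, 5}  B2 = {2, 3, 4, 5}
Tree: B1–B2
Every bag has size at most 4, so the width is 4 − 1 = 3 and tw(G) ≤ 3. On the other hand G contains the 4-clique {1, 2, 4, 5}. A clique must lie in a single bag of any decomposition, so no decomposition can have width below 3. Hence tw(G) = 3 exactly.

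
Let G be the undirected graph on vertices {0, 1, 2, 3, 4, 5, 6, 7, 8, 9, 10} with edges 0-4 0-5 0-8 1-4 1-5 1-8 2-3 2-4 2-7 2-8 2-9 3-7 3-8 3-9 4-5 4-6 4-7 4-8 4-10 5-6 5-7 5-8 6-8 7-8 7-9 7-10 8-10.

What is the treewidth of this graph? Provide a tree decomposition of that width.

Treewidth 3.
Bags: B1 = {2, 4, 7, 8}  B2 = {2, 3, 7, 8}  B3 = {4, 5, 7, 8}  B4 = {1, 4, 5, 8}  B5 = {4, 5, 6, 8}  B6 = {0, 4, 5, 8}  B7 = {2, 3, 7, 9}  B8 = {4, 7, 8, 10}
Tree: B1–B2, B1–B3, B3–B4, B4–B5, B5–B6, B2–B7, B1–B8

Every bag has size at most 4, so the width is 4 − 1 = 3 and tw(G) ≤ 3. Conversely, {2, 3, 7, 8} is a clique of size 4, and the vertices of any clique must share a bag in every tree decomposition; so some bag has ≥ 4 vertices and tw(G) ≥ 3. The upper and lower bounds meet at 3, so that is the treewidth.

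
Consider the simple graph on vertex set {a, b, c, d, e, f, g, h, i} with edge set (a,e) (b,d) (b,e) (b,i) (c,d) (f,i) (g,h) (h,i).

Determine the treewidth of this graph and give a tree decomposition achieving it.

Every bag has size at most 2, so the width is 2 − 1 = 1 and tw(G) ≤ 1. Since G has at least one edge (e.g. d–b), it is not an edgeless graph, so tw(G) ≥ 1. The upper and lower bounds meet at 1, so that is the treewidth.

Treewidth 1.
One such decomposition:
Bags: B1 = {b, d}  B2 = {b, e}  B3 = {b, i}  B4 = {a, e}  B5 = {h, i}  B6 = {g, h}  B7 = {c, d}  B8 = {f, i}
Tree: B1–B2, B2–B3, B2–B4, B3–B5, B5–B6, B1–B7, B5–B8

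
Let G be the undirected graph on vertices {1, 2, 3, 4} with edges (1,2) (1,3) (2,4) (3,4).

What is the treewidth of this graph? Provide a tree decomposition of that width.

The largest bag has 3 vertices, giving width 2; this decomposition certifies tw(G) ≤ 2. For the lower bound, G contains the cycle 1–2–4–3–1, so G is not a forest; only forests have treewidth ≤ 1, hence tw(G) ≥ 2. The upper and lower bounds meet at 2, so that is the treewidth.

Treewidth 2.
One such decomposition:
Bags: B1 = {1, 2, 4}  B2 = {1, 3, 4}
Tree: B1–B2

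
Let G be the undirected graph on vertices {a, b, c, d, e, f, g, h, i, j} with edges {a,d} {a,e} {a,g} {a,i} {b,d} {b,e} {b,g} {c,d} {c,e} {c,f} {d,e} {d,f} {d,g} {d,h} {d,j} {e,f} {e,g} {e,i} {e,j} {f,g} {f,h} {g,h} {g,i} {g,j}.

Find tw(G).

A width-3 tree decomposition is:
Bags: B1 = {a, d, e, g}  B2 = {d, e, f, g}  B3 = {d, f, g, h}  B4 = {c, d, e, f}  B5 = {d, e, g, j}  B6 = {a, e, g, i}  B7 = {b, d, e, g}
Tree: B1–B2, B2–B3, B2–B4, B1–B5, B1–B6, B1–B7
Every bag has size at most 4, so the width is 4 − 1 = 3 and tw(G) ≤ 3. Conversely, {d, e, g, j} is a clique of size 4, and the vertices of any clique must share a bag in every tree decomposition; so some bag has ≥ 4 vertices and tw(G) ≥ 3. Therefore the treewidth is 3.

3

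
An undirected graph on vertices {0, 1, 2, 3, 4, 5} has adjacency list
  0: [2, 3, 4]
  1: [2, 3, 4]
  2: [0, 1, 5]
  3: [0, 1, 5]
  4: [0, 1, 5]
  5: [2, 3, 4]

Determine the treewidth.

3

A width-3 tree decomposition is:
Bags: B1 = {2, 3, 4, 5}  B2 = {0, 2, 3, 4}  B3 = {1, 2, 3, 4}
Tree: B1–B2, B2–B3
The largest bag has 4 vertices, giving width 3; this decomposition certifies tw(G) ≤ 3. For the lower bound: the 4 vertex sets {2,5}, {0,3}, {4}, {1} are disjoint, each induces a connected subgraph, and every pair is joined by at least one edge of G. Contracting each set to a single vertex therefore yields K_{4} as a minor, and since treewidth is minor-monotone, tw(G) ≥ tw(K_{4}) = 3. Therefore the treewidth is 3.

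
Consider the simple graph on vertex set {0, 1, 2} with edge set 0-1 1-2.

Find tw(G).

1

A width-1 tree decomposition is:
Bags: B1 = {0, 1}  B2 = {1, 2}
Tree: B1–B2
Every bag has size at most 2, so the width is 2 − 1 = 1 and tw(G) ≤ 1. G has an edge, so its treewidth is at least 1. The upper and lower bounds meet at 1, so that is the treewidth.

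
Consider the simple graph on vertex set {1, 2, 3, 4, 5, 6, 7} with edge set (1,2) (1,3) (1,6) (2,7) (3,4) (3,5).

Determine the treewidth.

A width-1 tree decomposition is:
Bags: B1 = {1, 3}  B2 = {3, 4}  B3 = {1, 2}  B4 = {1, 6}  B5 = {3, 5}  B6 = {2, 7}
Tree: B1–B2, B1–B3, B3–B4, B2–B5, B3–B6
Each bag holds 2 vertices, so the decomposition has width 1, which upper-bounds the treewidth. Any graph with an edge has treewidth ≥ 1, and G has the edge 3–1. Hence tw(G) = 1 exactly.

1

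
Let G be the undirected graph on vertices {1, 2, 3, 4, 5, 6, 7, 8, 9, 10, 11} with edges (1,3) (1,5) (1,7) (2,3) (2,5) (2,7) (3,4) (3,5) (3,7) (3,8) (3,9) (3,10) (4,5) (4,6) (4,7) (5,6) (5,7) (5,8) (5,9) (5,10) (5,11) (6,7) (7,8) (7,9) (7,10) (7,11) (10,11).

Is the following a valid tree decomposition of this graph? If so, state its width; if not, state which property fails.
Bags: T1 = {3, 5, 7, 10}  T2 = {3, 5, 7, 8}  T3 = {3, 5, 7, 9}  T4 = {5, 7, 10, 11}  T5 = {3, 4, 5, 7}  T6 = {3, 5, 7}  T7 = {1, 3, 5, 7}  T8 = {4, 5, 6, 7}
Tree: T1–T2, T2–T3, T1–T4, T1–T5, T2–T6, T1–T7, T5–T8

A tree decomposition must satisfy three properties: every vertex lies in some bag; for every edge, both endpoints lie together in some bag; and for every vertex, the bags containing it form a connected subtree. Here vertex 2 appears in no bag, so the decomposition is invalid.

No — vertex 2 appears in no bag.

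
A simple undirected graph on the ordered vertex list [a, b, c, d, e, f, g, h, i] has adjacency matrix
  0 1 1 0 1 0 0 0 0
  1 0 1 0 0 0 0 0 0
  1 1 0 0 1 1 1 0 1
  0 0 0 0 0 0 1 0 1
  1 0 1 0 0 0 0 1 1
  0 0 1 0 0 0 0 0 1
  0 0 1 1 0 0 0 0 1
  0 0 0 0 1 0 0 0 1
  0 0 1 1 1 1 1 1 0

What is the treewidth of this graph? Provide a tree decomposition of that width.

The largest bag has 3 vertices, giving width 2; this decomposition certifies tw(G) ≤ 2. For the lower bound, the 3 vertices {a, c, e} are pairwise adjacent, and any tree decomposition puts a clique entirely inside one bag — forcing width ≥ 2. Hence tw(G) = 2 exactly.

Treewidth 2.
Bags: B1 = {c, g, i}  B2 = {c, e, i}  B3 = {a, c, e}  B4 = {c, f, i}  B5 = {e, h, i}  B6 = {a, b, c}  B7 = {d, g, i}
Tree: B1–B2, B2–B3, B1–B4, B2–B5, B3–B6, B1–B7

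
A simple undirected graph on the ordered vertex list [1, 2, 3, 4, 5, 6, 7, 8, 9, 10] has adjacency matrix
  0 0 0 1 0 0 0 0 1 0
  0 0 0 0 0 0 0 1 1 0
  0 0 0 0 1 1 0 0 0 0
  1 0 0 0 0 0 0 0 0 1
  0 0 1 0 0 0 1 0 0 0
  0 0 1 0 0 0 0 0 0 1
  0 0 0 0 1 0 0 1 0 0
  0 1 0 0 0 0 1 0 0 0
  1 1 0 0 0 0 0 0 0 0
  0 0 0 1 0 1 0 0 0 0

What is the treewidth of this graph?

2

A width-2 tree decomposition is:
Bags: B1 = {2, 7, 8}  B2 = {2, 7, 9}  B3 = {1, 7, 9}  B4 = {1, 4, 7}  B5 = {4, 7, 10}  B6 = {6, 7, 10}  B7 = {3, 6, 7}  B8 = {3, 5, 7}
Tree: B1–B2, B2–B3, B3–B4, B4–B5, B5–B6, B6–B7, B7–B8
Each bag holds 3 vertices, so the decomposition has width 2, which upper-bounds the treewidth. For the lower bound, G contains the cycle 7–8–2–9–1–4–10–6–3–5–7, so G is not a forest; only forests have treewidth ≤ 1, hence tw(G) ≥ 2. The upper and lower bounds meet at 2, so that is the treewidth.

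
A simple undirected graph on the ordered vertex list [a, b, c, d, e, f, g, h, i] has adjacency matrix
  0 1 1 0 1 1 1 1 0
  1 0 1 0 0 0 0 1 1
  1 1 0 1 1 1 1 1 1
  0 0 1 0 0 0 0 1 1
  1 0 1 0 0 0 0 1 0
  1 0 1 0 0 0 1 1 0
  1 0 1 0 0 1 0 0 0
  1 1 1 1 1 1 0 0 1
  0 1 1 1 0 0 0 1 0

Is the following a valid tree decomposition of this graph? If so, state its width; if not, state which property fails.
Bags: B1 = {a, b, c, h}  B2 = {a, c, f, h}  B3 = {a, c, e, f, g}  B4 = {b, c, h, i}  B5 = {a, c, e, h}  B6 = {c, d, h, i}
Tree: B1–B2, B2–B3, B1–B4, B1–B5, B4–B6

A tree decomposition must satisfy three properties: every vertex lies in some bag; for every edge, both endpoints lie together in some bag; and for every vertex, the bags containing it form a connected subtree. Here bags containing vertex e are not connected in the tree, so the decomposition is invalid.

No — bags containing vertex e are not connected in the tree.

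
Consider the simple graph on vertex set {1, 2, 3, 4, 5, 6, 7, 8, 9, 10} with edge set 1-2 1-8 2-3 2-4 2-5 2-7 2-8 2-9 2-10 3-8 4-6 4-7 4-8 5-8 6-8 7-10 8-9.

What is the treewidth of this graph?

2

A width-2 tree decomposition is:
Bags: B1 = {1, 2, 8}  B2 = {2, 5, 8}  B3 = {2, 4, 8}  B4 = {2, 4, 7}  B5 = {2, 7, 10}  B6 = {4, 6, 8}  B7 = {2, 3, 8}  B8 = {2, 8, 9}
Tree: B1–B2, B1–B3, B3–B4, B4–B5, B3–B6, B1–B7, B7–B8
The largest bag has 3 vertices, giving width 2; this decomposition certifies tw(G) ≤ 2. Conversely, {1, 2, 8} is a clique of size 3, and the vertices of any clique must share a bag in every tree decomposition; so some bag has ≥ 3 vertices and tw(G) ≥ 2. Therefore the treewidth is 2.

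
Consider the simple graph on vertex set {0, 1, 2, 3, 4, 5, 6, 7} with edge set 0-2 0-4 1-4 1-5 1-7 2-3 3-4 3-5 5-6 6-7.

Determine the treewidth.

A width-2 tree decomposition is:
Bags: B1 = {1, 6, 7}  B2 = {1, 5, 6}  B3 = {1, 4, 5}  B4 = {3, 4, 5}  B5 = {0, 3, 4}  B6 = {0, 2, 3}
Tree: B1–B2, B2–B3, B3–B4, B4–B5, B5–B6
The largest bag has 3 vertices, giving width 2; this decomposition certifies tw(G) ≤ 2. Since 7–6–5–1–7 is a cycle in G, G is not acyclic. Forests are exactly the graphs of treewidth ≤ 1, so tw(G) ≥ 2. Combining the bounds, tw(G) = 2.

2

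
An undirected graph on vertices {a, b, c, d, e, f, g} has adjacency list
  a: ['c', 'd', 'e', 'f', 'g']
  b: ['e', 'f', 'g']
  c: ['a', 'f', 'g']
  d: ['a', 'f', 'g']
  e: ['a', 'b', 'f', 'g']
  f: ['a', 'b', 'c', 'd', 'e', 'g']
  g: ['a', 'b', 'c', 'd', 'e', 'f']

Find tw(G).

A width-3 tree decomposition is:
Bags: B1 = {a, d, f, g}  B2 = {a, e, f, g}  B3 = {a, c, f, g}  B4 = {b, e, f, g}
Tree: B1–B2, B1–B3, B2–B4
Every bag has size at most 4, so the width is 4 − 1 = 3 and tw(G) ≤ 3. Conversely, {a, d, f, g} is a clique of size 4, and the vertices of any clique must share a bag in every tree decomposition; so some bag has ≥ 4 vertices and tw(G) ≥ 3. Combining the bounds, tw(G) = 3.

3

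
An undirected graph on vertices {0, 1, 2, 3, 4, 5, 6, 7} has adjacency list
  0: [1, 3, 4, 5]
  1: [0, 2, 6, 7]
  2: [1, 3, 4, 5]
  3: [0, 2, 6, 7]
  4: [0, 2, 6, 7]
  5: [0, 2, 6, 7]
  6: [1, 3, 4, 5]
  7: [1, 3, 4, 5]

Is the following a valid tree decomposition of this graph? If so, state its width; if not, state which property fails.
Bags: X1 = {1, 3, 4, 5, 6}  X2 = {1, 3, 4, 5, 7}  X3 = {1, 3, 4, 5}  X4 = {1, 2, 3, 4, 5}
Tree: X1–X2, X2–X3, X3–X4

No — vertex 0 appears in no bag.

A tree decomposition must satisfy three properties: every vertex lies in some bag; for every edge, both endpoints lie together in some bag; and for every vertex, the bags containing it form a connected subtree. Here vertex 0 appears in no bag, so the decomposition is invalid.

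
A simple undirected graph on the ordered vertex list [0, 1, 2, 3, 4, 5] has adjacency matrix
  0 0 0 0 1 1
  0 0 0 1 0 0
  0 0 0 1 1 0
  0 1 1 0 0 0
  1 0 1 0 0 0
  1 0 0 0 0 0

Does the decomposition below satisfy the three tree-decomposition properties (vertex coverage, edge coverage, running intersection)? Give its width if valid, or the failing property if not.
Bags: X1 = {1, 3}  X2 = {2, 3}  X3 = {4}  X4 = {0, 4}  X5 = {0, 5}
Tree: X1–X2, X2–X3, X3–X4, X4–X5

A tree decomposition must satisfy three properties: every vertex lies in some bag; for every edge, both endpoints lie together in some bag; and for every vertex, the bags containing it form a connected subtree. Here edge (2,4) lies in no bag, so the decomposition is invalid.

No — edge (2,4) lies in no bag.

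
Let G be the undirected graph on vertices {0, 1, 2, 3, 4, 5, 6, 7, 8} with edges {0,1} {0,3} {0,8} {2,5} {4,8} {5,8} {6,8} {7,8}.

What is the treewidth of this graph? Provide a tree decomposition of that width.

The largest bag has 2 vertices, giving width 1; this decomposition certifies tw(G) ≤ 1. Any graph with an edge has treewidth ≥ 1, and G has the edge 5–8. Therefore the treewidth is 1.

Treewidth 1.
Bags: B1 = {5, 8}  B2 = {4, 8}  B3 = {7, 8}  B4 = {0, 8}  B5 = {0, 3}  B6 = {0, 1}  B7 = {6, 8}  B8 = {2, 5}
Tree: B1–B2, B1–B3, B3–B4, B4–B5, B5–B6, B2–B7, B1–B8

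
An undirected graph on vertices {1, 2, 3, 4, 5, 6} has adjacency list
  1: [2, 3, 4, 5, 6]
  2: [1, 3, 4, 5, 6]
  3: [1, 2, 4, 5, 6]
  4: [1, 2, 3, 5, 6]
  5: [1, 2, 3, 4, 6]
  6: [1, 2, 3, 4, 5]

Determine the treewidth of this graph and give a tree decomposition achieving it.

A single bag containing all 6 vertices is trivially a valid decomposition of width 5. Conversely, {1, 2, 3, 4, 5, 6} is a clique of size 6, and the vertices of any clique must share a bag in every tree decomposition; so some bag has ≥ 6 vertices and tw(G) ≥ 5. The upper and lower bounds meet at 5, so that is the treewidth.

Treewidth 5.
One optimal decomposition is:
Bags: B1 = {1, 2, 3, 4, 5, 6}
Tree: (single bag)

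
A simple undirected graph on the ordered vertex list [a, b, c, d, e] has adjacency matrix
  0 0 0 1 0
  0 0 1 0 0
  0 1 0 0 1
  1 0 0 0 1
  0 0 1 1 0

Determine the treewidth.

A width-1 tree decomposition is:
Bags: B1 = {a, d}  B2 = {d, e}  B3 = {c, e}  B4 = {b, c}
Tree: B1–B2, B2–B3, B3–B4
Each bag holds 2 vertices, so the decomposition has width 1, which upper-bounds the treewidth. G has an edge, so its treewidth is at least 1. Hence tw(G) = 1 exactly.

1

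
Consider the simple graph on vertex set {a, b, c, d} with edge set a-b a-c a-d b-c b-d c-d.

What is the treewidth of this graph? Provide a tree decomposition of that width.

Treewidth 3.
Bags: B1 = {a, b, c, d}
Tree: (single bag)

A single bag containing all 4 vertices is trivially a valid decomposition of width 3. On the other hand G contains the 4-clique {a, b, c, d}. A clique must lie in a single bag of any decomposition, so no decomposition can have width below 3. The upper and lower bounds meet at 3, so that is the treewidth.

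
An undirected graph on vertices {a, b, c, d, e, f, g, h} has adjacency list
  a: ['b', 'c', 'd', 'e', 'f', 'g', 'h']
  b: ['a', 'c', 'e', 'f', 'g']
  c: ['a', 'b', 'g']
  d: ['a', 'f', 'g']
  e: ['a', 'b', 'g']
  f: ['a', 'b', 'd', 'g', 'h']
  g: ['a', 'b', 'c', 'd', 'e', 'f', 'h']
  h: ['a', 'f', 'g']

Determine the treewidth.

A width-3 tree decomposition is:
Bags: B1 = {a, d, f, g}  B2 = {a, f, g, h}  B3 = {a, b, f, g}  B4 = {a, b, e, g}  B5 = {a, b, c, g}
Tree: B1–B2, B2–B3, B3–B4, B4–B5
Every bag has size at most 4, so the width is 4 − 1 = 3 and tw(G) ≤ 3. On the other hand G contains the 4-clique {a, b, e, g}. A clique must lie in a single bag of any decomposition, so no decomposition can have width below 3. Combining the bounds, tw(G) = 3.

3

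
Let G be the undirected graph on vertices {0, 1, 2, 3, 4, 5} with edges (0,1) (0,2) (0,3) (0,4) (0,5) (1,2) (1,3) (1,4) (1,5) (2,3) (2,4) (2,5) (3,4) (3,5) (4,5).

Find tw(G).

A width-5 tree decomposition is:
Bags: B1 = {0, 1, 2, 3, 4, 5}
Tree: (single bag)
A single bag containing all 6 vertices is trivially a valid decomposition of width 5. For the lower bound, the 6 vertices {0, 1, 2, 3, 4, 5} are pairwise adjacent, and any tree decomposition puts a clique entirely inside one bag — forcing width ≥ 5. Combining the bounds, tw(G) = 5.

5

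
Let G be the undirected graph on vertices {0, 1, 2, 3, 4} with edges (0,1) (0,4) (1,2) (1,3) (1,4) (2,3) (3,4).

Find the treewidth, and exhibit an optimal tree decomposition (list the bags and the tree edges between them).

The largest bag has 3 vertices, giving width 2; this decomposition certifies tw(G) ≤ 2. On the other hand G contains the 3-clique {0, 1, 4}. A clique must lie in a single bag of any decomposition, so no decomposition can have width below 2. The upper and lower bounds meet at 2, so that is the treewidth.

Treewidth 2.
One optimal decomposition is:
Bags: B1 = {1, 3, 4}  B2 = {0, 1, 4}  B3 = {1, 2, 3}
Tree: B1–B2, B1–B3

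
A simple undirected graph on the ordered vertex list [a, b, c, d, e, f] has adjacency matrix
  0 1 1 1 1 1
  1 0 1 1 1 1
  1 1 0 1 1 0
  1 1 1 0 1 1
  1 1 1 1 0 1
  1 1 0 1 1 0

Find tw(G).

A width-4 tree decomposition is:
Bags: B1 = {a, b, c, d, e}  B2 = {a, b, d, e, f}
Tree: B1–B2
Each bag holds 5 vertices, so the decomposition has width 4, which upper-bounds the treewidth. Conversely, {a, b, c, d, e} is a clique of size 5, and the vertices of any clique must share a bag in every tree decomposition; so some bag has ≥ 5 vertices and tw(G) ≥ 4. Hence tw(G) = 4 exactly.

4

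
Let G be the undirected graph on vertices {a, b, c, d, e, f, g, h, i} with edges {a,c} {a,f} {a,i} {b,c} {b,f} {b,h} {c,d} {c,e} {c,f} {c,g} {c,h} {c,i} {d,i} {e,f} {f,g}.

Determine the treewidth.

2

A width-2 tree decomposition is:
Bags: B1 = {a, c, i}  B2 = {c, d, i}  B3 = {a, c, f}  B4 = {c, f, g}  B5 = {c, e, f}  B6 = {b, c, f}  B7 = {b, c, h}
Tree: B1–B2, B1–B3, B3–B4, B3–B5, B3–B6, B6–B7
The largest bag has 3 vertices, giving width 2; this decomposition certifies tw(G) ≤ 2. Conversely, {c, d, i} is a clique of size 3, and the vertices of any clique must share a bag in every tree decomposition; so some bag has ≥ 3 vertices and tw(G) ≥ 2. Hence tw(G) = 2 exactly.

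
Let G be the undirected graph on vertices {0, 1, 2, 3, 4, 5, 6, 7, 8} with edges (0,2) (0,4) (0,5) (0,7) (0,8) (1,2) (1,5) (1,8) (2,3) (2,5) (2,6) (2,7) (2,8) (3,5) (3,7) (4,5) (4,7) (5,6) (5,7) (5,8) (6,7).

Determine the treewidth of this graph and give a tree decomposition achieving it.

Every bag has size at most 4, so the width is 4 − 1 = 3 and tw(G) ≤ 3. For the lower bound, the 4 vertices {0, 2, 5, 8} are pairwise adjacent, and any tree decomposition puts a clique entirely inside one bag — forcing width ≥ 3. Combining the bounds, tw(G) = 3.

Treewidth 3.
Bags: B1 = {2, 5, 6, 7}  B2 = {2, 3, 5, 7}  B3 = {0, 2, 5, 7}  B4 = {0, 2, 5, 8}  B5 = {0, 4, 5, 7}  B6 = {1, 2, 5, 8}
Tree: B1–B2, B1–B3, B3–B4, B3–B5, B4–B6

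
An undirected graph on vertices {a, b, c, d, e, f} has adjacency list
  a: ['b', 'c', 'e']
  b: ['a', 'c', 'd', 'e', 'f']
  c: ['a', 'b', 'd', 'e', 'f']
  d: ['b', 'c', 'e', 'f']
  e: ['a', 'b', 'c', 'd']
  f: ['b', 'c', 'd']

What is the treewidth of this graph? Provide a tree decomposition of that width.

Every bag has size at most 4, so the width is 4 − 1 = 3 and tw(G) ≤ 3. On the other hand G contains the 4-clique {b, c, d, e}. A clique must lie in a single bag of any decomposition, so no decomposition can have width below 3. Combining the bounds, tw(G) = 3.

Treewidth 3.
Bags: B1 = {b, c, d, f}  B2 = {b, c, d, e}  B3 = {a, b, c, e}
Tree: B1–B2, B2–B3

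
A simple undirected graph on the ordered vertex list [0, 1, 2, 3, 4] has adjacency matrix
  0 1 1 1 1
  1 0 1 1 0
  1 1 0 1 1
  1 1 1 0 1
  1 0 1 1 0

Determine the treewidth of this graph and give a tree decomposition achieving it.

Treewidth 3.
Bags: B1 = {0, 1, 2, 3}  B2 = {0, 2, 3, 4}
Tree: B1–B2

The largest bag has 4 vertices, giving width 3; this decomposition certifies tw(G) ≤ 3. On the other hand G contains the 4-clique {0, 1, 2, 3}. A clique must lie in a single bag of any decomposition, so no decomposition can have width below 3. Combining the bounds, tw(G) = 3.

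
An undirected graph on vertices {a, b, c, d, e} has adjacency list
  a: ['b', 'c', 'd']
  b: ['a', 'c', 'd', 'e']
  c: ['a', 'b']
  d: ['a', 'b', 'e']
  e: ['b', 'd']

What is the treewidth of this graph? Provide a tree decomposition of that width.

The largest bag has 3 vertices, giving width 2; this decomposition certifies tw(G) ≤ 2. Conversely, {b, d, e} is a clique of size 3, and the vertices of any clique must share a bag in every tree decomposition; so some bag has ≥ 3 vertices and tw(G) ≥ 2. The upper and lower bounds meet at 2, so that is the treewidth.

Treewidth 2.
Bags: B1 = {a, b, d}  B2 = {a, b, c}  B3 = {b, d, e}
Tree: B1–B2, B1–B3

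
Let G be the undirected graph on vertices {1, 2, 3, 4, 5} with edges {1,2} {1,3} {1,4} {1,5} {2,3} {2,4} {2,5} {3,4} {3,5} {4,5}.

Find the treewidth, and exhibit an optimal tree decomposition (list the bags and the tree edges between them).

With just one bag of size 5, the width is 5 − 1 = 4, so tw(G) ≤ 4. On the other hand G contains the 5-clique {1, 2, 3, 4, 5}. A clique must lie in a single bag of any decomposition, so no decomposition can have width below 4. The upper and lower bounds meet at 4, so that is the treewidth.

Treewidth 4.
One optimal decomposition is:
Bags: B1 = {1, 2, 3, 4, 5}
Tree: (single bag)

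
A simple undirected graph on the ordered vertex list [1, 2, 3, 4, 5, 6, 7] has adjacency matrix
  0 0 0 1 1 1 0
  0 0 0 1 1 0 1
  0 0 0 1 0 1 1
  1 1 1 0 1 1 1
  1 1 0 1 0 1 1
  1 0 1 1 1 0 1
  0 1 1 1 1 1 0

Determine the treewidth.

3

A width-3 tree decomposition is:
Bags: B1 = {3, 4, 6, 7}  B2 = {4, 5, 6, 7}  B3 = {1, 4, 5, 6}  B4 = {2, 4, 5, 7}
Tree: B1–B2, B2–B3, B2–B4
Each bag holds 4 vertices, so the decomposition has width 3, which upper-bounds the treewidth. On the other hand G contains the 4-clique {3, 4, 6, 7}. A clique must lie in a single bag of any decomposition, so no decomposition can have width below 3. Hence tw(G) = 3 exactly.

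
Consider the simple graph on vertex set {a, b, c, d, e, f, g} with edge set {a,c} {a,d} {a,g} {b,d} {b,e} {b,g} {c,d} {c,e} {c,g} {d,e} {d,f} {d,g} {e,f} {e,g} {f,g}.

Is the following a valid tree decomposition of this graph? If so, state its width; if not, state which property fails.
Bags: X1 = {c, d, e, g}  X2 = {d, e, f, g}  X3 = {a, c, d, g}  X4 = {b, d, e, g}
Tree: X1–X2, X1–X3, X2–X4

Vertex coverage: the bags together contain {a, b, c, d, e, f, g}, the full vertex set. Edge coverage: each edge of G has both endpoints in at least one bag. Running intersection: for every vertex, the bags containing it form a connected subtree. All three properties hold, so this is a valid tree decomposition of width max|bag| − 1 = 3, and hence tw(G) ≤ 3.

Yes; width 3.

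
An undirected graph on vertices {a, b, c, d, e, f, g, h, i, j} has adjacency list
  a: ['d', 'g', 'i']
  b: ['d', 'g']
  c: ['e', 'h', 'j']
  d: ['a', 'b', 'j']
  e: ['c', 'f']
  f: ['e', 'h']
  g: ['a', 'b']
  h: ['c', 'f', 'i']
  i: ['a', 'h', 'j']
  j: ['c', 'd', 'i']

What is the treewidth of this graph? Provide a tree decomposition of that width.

Every bag has size at most 3, so the width is 3 − 1 = 2 and tw(G) ≤ 2. Since e–f–h–c–e is a cycle in G, G is not acyclic. Forests are exactly the graphs of treewidth ≤ 1, so tw(G) ≥ 2. Hence tw(G) = 2 exactly.

Treewidth 2.
One such decomposition:
Bags: B1 = {c, e, f}  B2 = {c, f, h}  B3 = {c, h, j}  B4 = {h, i, j}  B5 = {d, i, j}  B6 = {a, d, i}  B7 = {a, b, d}  B8 = {a, b, g}
Tree: B1–B2, B2–B3, B3–B4, B4–B5, B5–B6, B6–B7, B7–B8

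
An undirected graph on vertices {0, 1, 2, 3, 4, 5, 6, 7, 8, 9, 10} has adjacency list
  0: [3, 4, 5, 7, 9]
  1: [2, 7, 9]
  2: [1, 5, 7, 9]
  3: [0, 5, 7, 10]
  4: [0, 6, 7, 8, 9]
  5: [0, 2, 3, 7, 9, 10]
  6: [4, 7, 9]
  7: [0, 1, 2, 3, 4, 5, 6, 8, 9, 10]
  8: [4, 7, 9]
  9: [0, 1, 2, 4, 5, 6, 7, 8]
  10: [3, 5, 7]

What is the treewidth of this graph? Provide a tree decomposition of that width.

Treewidth 3.
One such decomposition:
Bags: B1 = {0, 5, 7, 9}  B2 = {0, 4, 7, 9}  B3 = {4, 7, 8, 9}  B4 = {0, 3, 5, 7}  B5 = {2, 5, 7, 9}  B6 = {1, 2, 7, 9}  B7 = {3, 5, 7, 10}  B8 = {4, 6, 7, 9}
Tree: B1–B2, B2–B3, B1–B4, B1–B5, B5–B6, B4–B7, B2–B8

The largest bag has 4 vertices, giving width 3; this decomposition certifies tw(G) ≤ 3. Conversely, {1, 2, 7, 9} is a clique of size 4, and the vertices of any clique must share a bag in every tree decomposition; so some bag has ≥ 4 vertices and tw(G) ≥ 3. Hence tw(G) = 3 exactly.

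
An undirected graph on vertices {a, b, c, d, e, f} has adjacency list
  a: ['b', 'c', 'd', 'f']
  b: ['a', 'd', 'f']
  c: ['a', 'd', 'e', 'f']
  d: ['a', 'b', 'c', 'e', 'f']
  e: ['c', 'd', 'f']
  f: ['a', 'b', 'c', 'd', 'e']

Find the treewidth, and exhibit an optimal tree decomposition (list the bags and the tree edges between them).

Treewidth 3.
One optimal decomposition is:
Bags: B1 = {a, c, d, f}  B2 = {c, d, e, f}  B3 = {a, b, d, f}
Tree: B1–B2, B1–B3

The largest bag has 4 vertices, giving width 3; this decomposition certifies tw(G) ≤ 3. Conversely, {c, d, e, f} is a clique of size 4, and the vertices of any clique must share a bag in every tree decomposition; so some bag has ≥ 4 vertices and tw(G) ≥ 3. Hence tw(G) = 3 exactly.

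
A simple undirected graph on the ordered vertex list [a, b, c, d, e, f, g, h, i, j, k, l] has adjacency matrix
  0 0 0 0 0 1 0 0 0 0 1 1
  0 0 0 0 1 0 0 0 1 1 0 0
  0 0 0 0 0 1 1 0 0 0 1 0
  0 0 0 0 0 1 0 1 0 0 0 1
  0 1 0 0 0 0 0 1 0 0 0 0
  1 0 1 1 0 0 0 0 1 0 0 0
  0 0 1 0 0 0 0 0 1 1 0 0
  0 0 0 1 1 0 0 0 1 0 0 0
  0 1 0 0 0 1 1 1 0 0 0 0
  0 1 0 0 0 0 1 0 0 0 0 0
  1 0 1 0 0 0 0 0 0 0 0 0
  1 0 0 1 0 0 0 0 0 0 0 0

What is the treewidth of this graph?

3

A width-3 tree decomposition is:
Bags: B1 = {b, e, g, j}  B2 = {b, e, g, i}  B3 = {e, g, h, i}  B4 = {c, g, h, i}  B5 = {c, f, h, i}  B6 = {c, d, f, h}  B7 = {c, d, f, k}  B8 = {a, d, f, k}  B9 = {a, d, k, l}
Tree: B1–B2, B2–B3, B3–B4, B4–B5, B5–B6, B6–B7, B7–B8, B8–B9
The largest bag has 4 vertices, giving width 3; this decomposition certifies tw(G) ≤ 3. For the lower bound: the 4 vertex sets {b,e,j}, {g}, {i}, {c,d,f,h} are disjoint, each induces a connected subgraph, and every pair is joined by at least one edge of G. Contracting each set to a single vertex therefore yields K_{4} as a minor, and since treewidth is minor-monotone, tw(G) ≥ tw(K_{4}) = 3. The upper and lower bounds meet at 3, so that is the treewidth.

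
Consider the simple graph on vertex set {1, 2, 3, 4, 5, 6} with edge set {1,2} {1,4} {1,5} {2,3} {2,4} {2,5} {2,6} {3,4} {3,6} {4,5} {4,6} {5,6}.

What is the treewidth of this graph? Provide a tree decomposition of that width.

Treewidth 3.
Bags: B1 = {2, 4, 5, 6}  B2 = {1, 2, 4, 5}  B3 = {2, 3, 4, 6}
Tree: B1–B2, B1–B3

Each bag holds 4 vertices, so the decomposition has width 3, which upper-bounds the treewidth. Conversely, {2, 3, 4, 6} is a clique of size 4, and the vertices of any clique must share a bag in every tree decomposition; so some bag has ≥ 4 vertices and tw(G) ≥ 3. Combining the bounds, tw(G) = 3.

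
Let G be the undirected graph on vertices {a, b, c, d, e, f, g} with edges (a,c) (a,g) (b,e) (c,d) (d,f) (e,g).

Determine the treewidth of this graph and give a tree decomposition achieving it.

Every bag has size at most 2, so the width is 2 − 1 = 1 and tw(G) ≤ 1. Since G has at least one edge (e.g. f–d), it is not an edgeless graph, so tw(G) ≥ 1. Hence tw(G) = 1 exactly.

Treewidth 1.
One optimal decomposition is:
Bags: B1 = {d, f}  B2 = {c, d}  B3 = {a, c}  B4 = {a, g}  B5 = {e, g}  B6 = {b, e}
Tree: B1–B2, B2–B3, B3–B4, B4–B5, B5–B6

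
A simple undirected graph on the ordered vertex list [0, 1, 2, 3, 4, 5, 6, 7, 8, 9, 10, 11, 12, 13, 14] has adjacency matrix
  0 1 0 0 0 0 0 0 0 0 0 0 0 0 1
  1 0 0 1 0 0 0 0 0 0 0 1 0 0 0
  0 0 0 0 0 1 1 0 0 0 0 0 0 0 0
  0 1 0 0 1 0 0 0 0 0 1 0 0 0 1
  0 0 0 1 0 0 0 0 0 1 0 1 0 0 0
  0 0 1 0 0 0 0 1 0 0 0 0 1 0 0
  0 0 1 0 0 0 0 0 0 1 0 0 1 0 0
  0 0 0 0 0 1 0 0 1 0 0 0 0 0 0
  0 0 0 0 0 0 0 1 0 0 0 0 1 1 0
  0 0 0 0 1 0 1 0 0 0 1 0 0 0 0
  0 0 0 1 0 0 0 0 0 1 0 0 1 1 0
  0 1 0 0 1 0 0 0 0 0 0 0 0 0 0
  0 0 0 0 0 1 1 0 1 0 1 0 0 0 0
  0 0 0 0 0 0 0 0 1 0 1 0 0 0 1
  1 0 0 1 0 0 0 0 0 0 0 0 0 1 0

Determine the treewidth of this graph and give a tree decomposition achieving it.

Treewidth 3.
One optimal decomposition is:
Bags: B1 = {0, 1, 11, 14}  B2 = {1, 3, 11, 14}  B3 = {3, 4, 11, 14}  B4 = {3, 4, 13, 14}  B5 = {3, 4, 10, 13}  B6 = {4, 9, 10, 13}  B7 = {8, 9, 10, 13}  B8 = {8, 9, 10, 12}  B9 = {6, 8, 9, 12}  B10 = {6, 7, 8, 12}  B11 = {5, 6, 7, 12}  B12 = {2, 5, 6, 7}
Tree: B1–B2, B2–B3, B3–B4, B4–B5, B5–B6, B6–B7, B7–B8, B8–B9, B9–B10, B10–B11, B11–B12

Every bag has size at most 4, so the width is 4 − 1 = 3 and tw(G) ≤ 3. For the lower bound: the 4 vertex sets {0,1,11}, {14}, {3}, {4,9,10,13} are disjoint, each induces a connected subgraph, and every pair is joined by at least one edge of G. Contracting each set to a single vertex therefore yields K_{4} as a minor, and since treewidth is minor-monotone, tw(G) ≥ tw(K_{4}) = 3. The upper and lower bounds meet at 3, so that is the treewidth.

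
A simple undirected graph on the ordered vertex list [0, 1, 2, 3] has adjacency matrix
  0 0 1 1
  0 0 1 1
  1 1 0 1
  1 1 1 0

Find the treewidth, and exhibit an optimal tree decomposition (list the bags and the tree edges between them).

Treewidth 2.
One such decomposition:
Bags: B1 = {1, 2, 3}  B2 = {0, 2, 3}
Tree: B1–B2

Every bag has size at most 3, so the width is 3 − 1 = 2 and tw(G) ≤ 2. For the lower bound, the 3 vertices {0, 2, 3} are pairwise adjacent, and any tree decomposition puts a clique entirely inside one bag — forcing width ≥ 2. Therefore the treewidth is 2.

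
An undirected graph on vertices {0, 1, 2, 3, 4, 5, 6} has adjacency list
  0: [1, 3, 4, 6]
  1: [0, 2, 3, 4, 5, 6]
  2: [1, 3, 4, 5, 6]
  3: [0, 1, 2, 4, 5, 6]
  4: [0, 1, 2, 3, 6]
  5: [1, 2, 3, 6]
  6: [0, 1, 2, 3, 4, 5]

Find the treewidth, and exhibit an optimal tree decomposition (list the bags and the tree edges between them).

Treewidth 4.
One optimal decomposition is:
Bags: B1 = {1, 2, 3, 4, 6}  B2 = {0, 1, 3, 4, 6}  B3 = {1, 2, 3, 5, 6}
Tree: B1–B2, B1–B3

The largest bag has 5 vertices, giving width 4; this decomposition certifies tw(G) ≤ 4. On the other hand G contains the 5-clique {0, 1, 3, 4, 6}. A clique must lie in a single bag of any decomposition, so no decomposition can have width below 4. Hence tw(G) = 4 exactly.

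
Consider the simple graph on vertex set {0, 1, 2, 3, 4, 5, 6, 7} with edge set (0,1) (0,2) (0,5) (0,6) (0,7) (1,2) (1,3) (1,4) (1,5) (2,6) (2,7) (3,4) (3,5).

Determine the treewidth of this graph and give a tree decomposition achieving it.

Treewidth 2.
One such decomposition:
Bags: B1 = {0, 1, 5}  B2 = {0, 1, 2}  B3 = {0, 2, 7}  B4 = {1, 3, 5}  B5 = {0, 2, 6}  B6 = {1, 3, 4}
Tree: B1–B2, B2–B3, B1–B4, B2–B5, B4–B6

Every bag has size at most 3, so the width is 3 − 1 = 2 and tw(G) ≤ 2. On the other hand G contains the 3-clique {0, 1, 2}. A clique must lie in a single bag of any decomposition, so no decomposition can have width below 2. Therefore the treewidth is 2.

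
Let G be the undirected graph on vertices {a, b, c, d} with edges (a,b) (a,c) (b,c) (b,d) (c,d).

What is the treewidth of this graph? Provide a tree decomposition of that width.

Every bag has size at most 3, so the width is 3 − 1 = 2 and tw(G) ≤ 2. Conversely, {b, c, d} is a clique of size 3, and the vertices of any clique must share a bag in every tree decomposition; so some bag has ≥ 3 vertices and tw(G) ≥ 2. Hence tw(G) = 2 exactly.

Treewidth 2.
One optimal decomposition is:
Bags: B1 = {a, b, c}  B2 = {b, c, d}
Tree: B1–B2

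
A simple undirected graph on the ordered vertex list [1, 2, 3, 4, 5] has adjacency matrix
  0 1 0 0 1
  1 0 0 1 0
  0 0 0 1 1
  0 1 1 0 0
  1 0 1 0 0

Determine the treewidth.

A width-2 tree decomposition is:
Bags: B1 = {3, 4, 5}  B2 = {2, 4, 5}  B3 = {1, 2, 5}
Tree: B1–B2, B2–B3
Every bag has size at most 3, so the width is 3 − 1 = 2 and tw(G) ≤ 2. For the lower bound, G contains the cycle 5–3–4–2–1–5, so G is not a forest; only forests have treewidth ≤ 1, hence tw(G) ≥ 2. The upper and lower bounds meet at 2, so that is the treewidth.

2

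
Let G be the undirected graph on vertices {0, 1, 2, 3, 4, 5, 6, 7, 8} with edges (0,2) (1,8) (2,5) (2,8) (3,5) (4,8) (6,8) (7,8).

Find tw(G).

A width-1 tree decomposition is:
Bags: B1 = {2, 5}  B2 = {0, 2}  B3 = {2, 8}  B4 = {1, 8}  B5 = {3, 5}  B6 = {4, 8}  B7 = {6, 8}  B8 = {7, 8}
Tree: B1–B2, B2–B3, B3–B4, B1–B5, B3–B6, B3–B7, B4–B8
Each bag holds 2 vertices, so the decomposition has width 1, which upper-bounds the treewidth. G has an edge, so its treewidth is at least 1. Combining the bounds, tw(G) = 1.

1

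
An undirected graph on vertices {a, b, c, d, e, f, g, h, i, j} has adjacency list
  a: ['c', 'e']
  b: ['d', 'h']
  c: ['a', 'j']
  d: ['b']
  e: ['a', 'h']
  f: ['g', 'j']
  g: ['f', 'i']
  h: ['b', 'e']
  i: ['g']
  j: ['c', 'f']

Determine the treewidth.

A width-1 tree decomposition is:
Bags: B1 = {b, d}  B2 = {b, h}  B3 = {e, h}  B4 = {a, e}  B5 = {a, c}  B6 = {c, j}  B7 = {f, j}  B8 = {f, g}  B9 = {g, i}
Tree: B1–B2, B2–B3, B3–B4, B4–B5, B5–B6, B6–B7, B7–B8, B8–B9
Every bag has size at most 2, so the width is 2 − 1 = 1 and tw(G) ≤ 1. Since G has at least one edge (e.g. d–b), it is not an edgeless graph, so tw(G) ≥ 1. Hence tw(G) = 1 exactly.

1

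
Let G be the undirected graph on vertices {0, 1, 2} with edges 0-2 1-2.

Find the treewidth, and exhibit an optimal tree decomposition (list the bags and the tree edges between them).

Each bag holds 2 vertices, so the decomposition has width 1, which upper-bounds the treewidth. Any graph with an edge has treewidth ≥ 1, and G has the edge 2–0. The upper and lower bounds meet at 1, so that is the treewidth.

Treewidth 1.
One optimal decomposition is:
Bags: B1 = {0, 2}  B2 = {1, 2}
Tree: B1–B2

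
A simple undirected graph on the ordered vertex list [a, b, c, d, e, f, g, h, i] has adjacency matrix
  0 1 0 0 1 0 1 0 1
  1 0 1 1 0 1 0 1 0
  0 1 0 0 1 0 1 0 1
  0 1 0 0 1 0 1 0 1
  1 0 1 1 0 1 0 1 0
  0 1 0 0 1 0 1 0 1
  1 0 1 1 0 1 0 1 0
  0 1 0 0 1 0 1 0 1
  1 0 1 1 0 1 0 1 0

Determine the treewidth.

A width-4 tree decomposition is:
Bags: B1 = {b, e, f, g, i}  B2 = {b, d, e, g, i}  B3 = {b, e, g, h, i}  B4 = {a, b, e, g, i}  B5 = {b, c, e, g, i}
Tree: B1–B2, B2–B3, B3–B4, B4–B5
Every bag has size at most 5, so the width is 5 − 1 = 4 and tw(G) ≤ 4. For the lower bound: the 5 vertex sets {b,f}, {d,e}, {g,h}, {i}, {a} are disjoint, each induces a connected subgraph, and every pair is joined by at least one edge of G. Contracting each set to a single vertex therefore yields K_{5} as a minor, and since treewidth is minor-monotone, tw(G) ≥ tw(K_{5}) = 4. Therefore the treewidth is 4.

4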